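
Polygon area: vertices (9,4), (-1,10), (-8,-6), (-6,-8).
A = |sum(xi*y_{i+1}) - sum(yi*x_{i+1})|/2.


sum(xi*y_{i+1}) = 9*10 - 1*(-6) - 8*(-8) - 6*4 = 136
sum(yi*x_{i+1}) = 4*(-1) + 10*(-8) - 6*(-6) - 8*9 = -120
Area = |136 + 120|/2 = 256/2 = 128.0000

128.0000 sq units


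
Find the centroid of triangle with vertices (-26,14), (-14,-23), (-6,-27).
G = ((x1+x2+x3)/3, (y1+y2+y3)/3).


Gx = (-26- 14- 6)/3 = -46/3 = -15.3333
Gy = (14- 23- 27)/3 = -36/3 = -12.0000

G = (-15.3333, -12.0000)


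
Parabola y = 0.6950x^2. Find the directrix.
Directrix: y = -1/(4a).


a = 0.6950
1/(4a) = 0.3597
directrix: y = -0.3597 = -0.3597

y = -0.3597


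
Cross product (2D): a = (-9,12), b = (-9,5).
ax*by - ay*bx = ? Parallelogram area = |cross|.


cross = -9*5 - 12*(-9) = -45 + 108 = 63
Parallelogram area = |63| = 63

cross = 63, parallelogram area = 63


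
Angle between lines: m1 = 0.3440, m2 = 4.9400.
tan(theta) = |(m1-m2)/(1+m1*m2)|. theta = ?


m1-m2 = -4.596
1+m1*m2 = 2.69936
tan(theta) = |-4.596/2.69936| = 1.702626
theta = arctan(|-4.596/2.69936|) = 59.5731 degrees (acute angle)

59.5731 degrees


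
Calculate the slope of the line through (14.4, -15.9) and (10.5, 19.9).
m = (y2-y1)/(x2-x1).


dy = 19.9 + 15.9 = 35.8
dx = 10.5 - 14.4 = -3.9
m = 35.8/(-3.9) = -9.1795

m = -9.1795


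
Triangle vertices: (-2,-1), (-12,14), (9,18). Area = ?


-2*(14-18) = 8
-12*(18+ 1) = -228
9*(-1-14) = -135
sum = -355
Area = |-355|/2 = 177.5000

177.5000 sq units


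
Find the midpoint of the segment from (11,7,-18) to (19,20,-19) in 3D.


Mx = (11+19)/2 = 15.0000
My = (7+20)/2 = 13.5000
Mz = (-18- 19)/2 = -18.5000

M = (15.0000, 13.5000, -18.5000)


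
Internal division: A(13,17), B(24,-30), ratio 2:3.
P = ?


Px = (2*24 + 3*13)/5 = 87/5 = 17.4000
Py = (2*(-30) + 3*17)/5 = -9/5 = -1.8000

P = (17.4000, -1.8000)


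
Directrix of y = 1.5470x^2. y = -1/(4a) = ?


a = 1.5470
1/(4a) = 0.1616
directrix: y = -0.1616 = -0.1616

y = -0.1616


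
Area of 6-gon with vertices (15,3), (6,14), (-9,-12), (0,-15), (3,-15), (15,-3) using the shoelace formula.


sum(xi*y_{i+1}) = 15*14 + 6*(-12) - 9*(-15) + 0*(-15) + 3*(-3) + 15*3 = 309
sum(yi*x_{i+1}) = 3*6 + 14*(-9) - 12*0 - 15*3 - 15*15 - 3*15 = -423
Area = |309 + 423|/2 = 732/2 = 366.0000

366.0000 sq units


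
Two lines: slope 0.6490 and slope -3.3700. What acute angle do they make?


m1-m2 = 4.019
1+m1*m2 = -1.18713
tan(theta) = |4.019/(-1.18713)| = 3.385476
theta = arctan(|4.019/(-1.18713)|) = 73.5439 degrees (acute angle)

73.5439 degrees


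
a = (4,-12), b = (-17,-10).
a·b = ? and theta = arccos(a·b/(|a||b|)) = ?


a·b = 4*(-17) - 12*(-10) = -68 + 120 = 52
|a| = sqrt(16+144) = 12.6491
|b| = sqrt(289+100) = 19.7231
cos(theta) = 52/(sqrt(160)*sqrt(389)) = 52/sqrt(62240) = 0.208434
theta = arccos(52/sqrt(62240)) = 77.9694 degrees

a·b = 52, theta = 77.9694 deg


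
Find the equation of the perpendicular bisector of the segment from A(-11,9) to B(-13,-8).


Midpoint = (-12, 0.5)
Slope of AB = dy/dx = -17/(-2) = 8.5000
Perp slope = -dx/dy = -2/17 = -0.1176
b = My - (perp slope)*Mx = 0.5 + (-2*(-12))/(-17) = 0.5 - 1.4118 = -0.9118

y = -0.1176x - 0.9118


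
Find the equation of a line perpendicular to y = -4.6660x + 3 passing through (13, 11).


Perpendicular slope = -1/m1 = -1/(-4.6660) = 0.2143
b2 = y0 - m2*x0 = 11 + 13/(-4.6660) = 11 - 2.7861 = 8.2139

y = 0.2143x + 8.2139


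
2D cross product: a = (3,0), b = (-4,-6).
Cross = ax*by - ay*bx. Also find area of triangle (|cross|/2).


cross = 3*(-6) - 0*(-4) = -18 - 0 = -18
Triangle area = |-18|/2 = 18/2 = 9.0000

cross = -18, triangle area = 9.0000


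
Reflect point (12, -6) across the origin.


Reflection rule for origin: (-x, -y)
(12, -6) -> (-12, 6)

(-12, 6)


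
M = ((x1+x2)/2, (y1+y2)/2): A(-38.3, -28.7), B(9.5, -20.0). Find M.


Mx = (-38.3 + 9.5)/2 = -28.8/2 = -14.4000
My = (-28.7 - 20.0)/2 = -48.7/2 = -24.3500

(-14.4000, -24.3500)


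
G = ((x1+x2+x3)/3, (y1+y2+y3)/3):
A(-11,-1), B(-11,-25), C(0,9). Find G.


Gx = (-11- 11+0)/3 = -22/3 = -7.3333
Gy = (-1- 25+9)/3 = -17/3 = -5.6667

G = (-7.3333, -5.6667)


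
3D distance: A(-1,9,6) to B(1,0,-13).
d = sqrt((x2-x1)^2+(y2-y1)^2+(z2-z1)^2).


dx=2, dy=-9, dz=-19
d = sqrt(4+81+361) = sqrt(446) = 21.1187

21.1187


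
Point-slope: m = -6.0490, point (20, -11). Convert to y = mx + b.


y + 11 = -6.0490(x - 20)
y = -6.0490x - 11 + 6.0490*20
y = -6.0490x + 109.9800

y = -6.0490x + 109.9800


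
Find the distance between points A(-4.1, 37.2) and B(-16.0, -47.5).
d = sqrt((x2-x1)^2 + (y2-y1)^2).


dx = -16.0 + 4.1 = -11.9
dy = -47.5 - 37.2 = -84.7
d = sqrt(141.61 + 7174.09) = sqrt(7315.7) = 85.5319

85.5319


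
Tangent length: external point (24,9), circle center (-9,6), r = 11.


d = sqrt((24+ 9)^2 + (9-6)^2) = sqrt(1089+9) = 33.1361
L = sqrt(1098.0000 - 121) = sqrt(977.0000) = 31.2570

31.2570


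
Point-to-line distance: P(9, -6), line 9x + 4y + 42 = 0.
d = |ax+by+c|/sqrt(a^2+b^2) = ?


|9*9 + 4*(-6) + 42| = |99| = 99
sqrt(81 + 16) = sqrt(97) = 9.8489
d = 99/sqrt(97) = 10.0519

10.0519


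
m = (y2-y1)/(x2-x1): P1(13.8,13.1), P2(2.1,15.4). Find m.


dy = 15.4 - 13.1 = 2.3
dx = 2.1 - 13.8 = -11.7
m = 2.3/(-11.7) = -0.1966

m = -0.1966


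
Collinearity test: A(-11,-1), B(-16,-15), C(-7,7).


-11*(-15-7) - 16*(7+ 1) - 7*(-1+ 15)
= 242 - 128 - 98 = 16

No, not collinear (determinant = 16)


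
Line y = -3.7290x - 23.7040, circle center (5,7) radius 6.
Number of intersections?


Substitute y = -3.7290x - 23.7040: (x-5)^2 + (-3.7290x- 23.7040-7)^2 = 36
Expand to Ax^2 + Bx + C = 0, where b-k = -30.704
A = 1+m^2 = 14.905441
B = 2(m(b-k) - h) = 2(-3.7290*(-30.704) - 5) = 218.990432
C = h^2 + (b-k)^2 - r^2 = 25 + 942.735616 - 36 = 931.735616
disc = B^2-4AC = 47956.8093 - 55551.7210 = -7594.9117
disc < 0

0 intersection points


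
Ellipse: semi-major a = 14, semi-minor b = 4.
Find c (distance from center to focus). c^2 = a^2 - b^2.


c^2 = 14^2 - 4^2 = 196 - 16 = 180
c = sqrt(180) = 13.4164

c = 13.4164


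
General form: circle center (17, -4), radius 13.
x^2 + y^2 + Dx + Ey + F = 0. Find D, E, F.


(x-17)^2 + (y+ 4)^2 = 13^2
D = -2h = -34, E = -2k = 8
F = h^2+k^2-r^2 = 289+16-169 = 136

D = -34, E = 8, F = 136


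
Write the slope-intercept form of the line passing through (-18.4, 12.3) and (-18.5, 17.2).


m = (4.9)/(-0.1) = -49.0000
b = y1 - m*x1 = 12.3 - (4.9*(-18.4))/(-0.1) = 12.3 - 901.6000 = -889.3000

y = -49.0000x - 889.3000


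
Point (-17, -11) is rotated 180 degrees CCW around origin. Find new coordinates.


cos(180) = -1, sin(180) = 0
x' = -17*(-1) + 11*0 = 17
y' = -17*0 - 11*(-1) = 11

(17, 11)


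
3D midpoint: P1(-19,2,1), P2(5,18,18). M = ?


Mx = (-19+5)/2 = -7.0000
My = (2+18)/2 = 10.0000
Mz = (1+18)/2 = 9.5000

M = (-7.0000, 10.0000, 9.5000)


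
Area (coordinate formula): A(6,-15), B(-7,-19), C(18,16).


6*(-19-16) = -210
-7*(16+ 15) = -217
18*(-15+ 19) = 72
sum = -355
Area = |-355|/2 = 177.5000

177.5000 sq units


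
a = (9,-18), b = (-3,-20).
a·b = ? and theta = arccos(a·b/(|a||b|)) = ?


a·b = 9*(-3) - 18*(-20) = -27 + 360 = 333
|a| = sqrt(81+324) = 20.1246
|b| = sqrt(9+400) = 20.2237
cos(theta) = 333/(sqrt(405)*sqrt(409)) = 333/sqrt(165645) = 0.818192
theta = arccos(333/sqrt(165645)) = 35.0958 degrees

a·b = 333, theta = 35.0958 deg


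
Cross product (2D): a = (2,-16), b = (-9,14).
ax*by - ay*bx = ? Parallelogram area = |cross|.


cross = 2*14 + 16*(-9) = 28 - 144 = -116
Parallelogram area = |-116| = 116

cross = -116, parallelogram area = 116


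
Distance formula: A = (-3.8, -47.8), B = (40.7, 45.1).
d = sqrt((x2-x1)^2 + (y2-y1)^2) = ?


dx = 40.7 + 3.8 = 44.5
dy = 45.1 + 47.8 = 92.9
d = sqrt(1980.25 + 8630.41) = sqrt(10610.66) = 103.0081

103.0081


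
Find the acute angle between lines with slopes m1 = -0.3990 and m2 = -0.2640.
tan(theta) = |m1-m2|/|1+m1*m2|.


m1-m2 = -0.135
1+m1*m2 = 1.105336
tan(theta) = |-0.135/1.105336| = 0.122135
theta = arctan(|-0.135/1.105336|) = 6.9633 degrees (acute angle)

6.9633 degrees


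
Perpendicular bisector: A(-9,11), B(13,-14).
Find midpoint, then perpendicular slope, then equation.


Midpoint = (2, -1.5)
Slope of AB = dy/dx = -25/22 = -1.1364
Perp slope = -dx/dy = 22/25 = 0.8800
b = My - (perp slope)*Mx = -1.5 + (22*2)/(-25) = -1.5 - 1.7600 = -3.2600

y = 0.8800x - 3.2600


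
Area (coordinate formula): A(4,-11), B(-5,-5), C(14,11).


4*(-5-11) = -64
-5*(11+ 11) = -110
14*(-11+ 5) = -84
sum = -258
Area = |-258|/2 = 129.0000

129.0000 sq units


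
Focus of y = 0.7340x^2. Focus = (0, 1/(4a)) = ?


a = 0.7340
4a = 2.9360
focus = (0, 1/2.9360) = (0, 0.3406)

Focus = (0, 0.3406)


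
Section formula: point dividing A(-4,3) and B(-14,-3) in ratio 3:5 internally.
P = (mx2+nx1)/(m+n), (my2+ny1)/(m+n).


Px = (3*(-14) + 5*(-4))/8 = -62/8 = -7.7500
Py = (3*(-3) + 5*3)/8 = 6/8 = 0.7500

P = (-7.7500, 0.7500)


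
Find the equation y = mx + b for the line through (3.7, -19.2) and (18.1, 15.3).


m = (34.5)/(14.4) = 2.3958
b = y1 - m*x1 = -19.2 - (34.5*3.7)/(14.4) = -19.2 - 8.8646 = -28.0646

y = 2.3958x - 28.0646


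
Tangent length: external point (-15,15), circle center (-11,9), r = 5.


d = sqrt((-15+ 11)^2 + (15-9)^2) = sqrt(16+36) = 7.2111
L = sqrt(52.0000 - 25) = sqrt(27.0000) = 5.1962

5.1962


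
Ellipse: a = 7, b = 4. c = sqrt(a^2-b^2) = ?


c^2 = 7^2 - 4^2 = 49 - 16 = 33
c = sqrt(33) = 5.7446

c = 5.7446


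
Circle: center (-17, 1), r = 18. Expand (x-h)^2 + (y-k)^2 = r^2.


(x+ 17)^2 + (y-1)^2 = 18^2
D = -2h = 34, E = -2k = -2
F = h^2+k^2-r^2 = 289+1-324 = -34

x^2 + y^2 + 34x - 2y - 34 = 0


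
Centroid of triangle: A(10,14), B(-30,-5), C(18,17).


Gx = (10- 30+18)/3 = -2/3 = -0.6667
Gy = (14- 5+17)/3 = 26/3 = 8.6667

G = (-0.6667, 8.6667)


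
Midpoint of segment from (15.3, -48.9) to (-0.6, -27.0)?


Mx = (15.3 - 0.6)/2 = 14.7/2 = 7.3500
My = (-48.9 - 27.0)/2 = -75.9/2 = -37.9500

(7.3500, -37.9500)


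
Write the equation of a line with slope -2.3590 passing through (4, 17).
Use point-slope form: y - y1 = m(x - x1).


y - 17 = -2.3590(x - 4)
y = -2.3590x + 17 + 2.3590*4
y = -2.3590x + 26.4360

y = -2.3590x + 26.4360


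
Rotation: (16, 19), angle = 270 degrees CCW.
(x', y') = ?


cos(270) = 0, sin(270) = -1
x' = 16*0 - 19*(-1) = 19
y' = 16*(-1) + 19*0 = -16

(19, -16)


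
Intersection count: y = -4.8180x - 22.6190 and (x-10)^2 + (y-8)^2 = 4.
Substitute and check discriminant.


Substitute y = -4.8180x - 22.6190: (x-10)^2 + (-4.8180x- 22.6190-8)^2 = 4
Expand to Ax^2 + Bx + C = 0, where b-k = -30.619
A = 1+m^2 = 24.213124
B = 2(m(b-k) - h) = 2(-4.8180*(-30.619) - 10) = 275.044684
C = h^2 + (b-k)^2 - r^2 = 100 + 937.523161 - 4 = 1033.523161
disc = B^2-4AC = 75649.5782 - 100099.2978 = -24449.7196
disc < 0

0 intersection points


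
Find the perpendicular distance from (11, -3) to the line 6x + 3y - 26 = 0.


|6*11 + 3*(-3) - 26| = |31| = 31
sqrt(36 + 9) = sqrt(45) = 6.7082
d = 31/sqrt(45) = 4.6212

4.6212


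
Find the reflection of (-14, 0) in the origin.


Reflection rule for origin: (-x, -y)
(-14, 0) -> (14, 0)

(14, 0)


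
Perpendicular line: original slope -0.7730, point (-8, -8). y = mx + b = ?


Perpendicular slope = -1/m1 = -1/(-0.7730) = 1.2937
b2 = y0 - m2*x0 = -8 - 8/(-0.7730) = -8 + 10.3493 = 2.3493

y = 1.2937x + 2.3493


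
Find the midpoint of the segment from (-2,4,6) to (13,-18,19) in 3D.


Mx = (-2+13)/2 = 5.5000
My = (4- 18)/2 = -7.0000
Mz = (6+19)/2 = 12.5000

M = (5.5000, -7.0000, 12.5000)


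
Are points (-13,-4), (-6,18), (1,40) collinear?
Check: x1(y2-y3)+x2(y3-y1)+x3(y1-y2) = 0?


-13*(18-40) - 6*(40+ 4) + 1*(-4-18)
= 286 - 264 - 22 = 0

Yes, collinear (determinant = 0)


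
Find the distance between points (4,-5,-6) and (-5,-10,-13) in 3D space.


dx=-9, dy=-5, dz=-7
d = sqrt(81+25+49) = sqrt(155) = 12.4499

12.4499


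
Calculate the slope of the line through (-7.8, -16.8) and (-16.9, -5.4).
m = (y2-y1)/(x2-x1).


dy = -5.4 + 16.8 = 11.4
dx = -16.9 + 7.8 = -9.1
m = 11.4/(-9.1) = -1.2527

m = -1.2527


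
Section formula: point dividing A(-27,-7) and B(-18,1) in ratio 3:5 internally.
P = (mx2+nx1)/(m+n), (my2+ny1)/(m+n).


Px = (3*(-18) + 5*(-27))/8 = -189/8 = -23.6250
Py = (3*1 + 5*(-7))/8 = -32/8 = -4.0000

P = (-23.6250, -4.0000)


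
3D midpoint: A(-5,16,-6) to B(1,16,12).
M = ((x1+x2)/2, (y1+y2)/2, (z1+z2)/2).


Mx = (-5+1)/2 = -2.0000
My = (16+16)/2 = 16.0000
Mz = (-6+12)/2 = 3.0000

M = (-2.0000, 16.0000, 3.0000)


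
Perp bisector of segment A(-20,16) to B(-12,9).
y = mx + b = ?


Midpoint = (-16, 12.5)
Slope of AB = dy/dx = -7/8 = -0.8750
Perp slope = -dx/dy = 8/7 = 1.1429
b = My - (perp slope)*Mx = 12.5 + (8*(-16))/(-7) = 12.5 + 18.2857 = 30.7857

y = 1.1429x + 30.7857


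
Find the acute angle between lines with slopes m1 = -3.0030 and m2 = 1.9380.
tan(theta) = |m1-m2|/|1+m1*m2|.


m1-m2 = -4.941
1+m1*m2 = -4.819814
tan(theta) = |-4.941/(-4.819814)| = 1.025143
theta = arctan(|-4.941/(-4.819814)|) = 45.7113 degrees (acute angle)

45.7113 degrees


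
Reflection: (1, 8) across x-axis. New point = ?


Reflection rule for x-axis: (x, -y)
(1, 8) -> (1, -8)

(1, -8)


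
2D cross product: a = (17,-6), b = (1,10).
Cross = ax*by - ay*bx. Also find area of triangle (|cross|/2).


cross = 17*10 + 6*1 = 170 + 6 = 176
Triangle area = |176|/2 = 176/2 = 88.0000

cross = 176, triangle area = 88.0000


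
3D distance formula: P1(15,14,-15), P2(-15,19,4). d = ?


dx=-30, dy=5, dz=19
d = sqrt(900+25+361) = sqrt(1286) = 35.8608

35.8608


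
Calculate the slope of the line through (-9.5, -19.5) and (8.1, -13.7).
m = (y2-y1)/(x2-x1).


dy = -13.7 + 19.5 = 5.8
dx = 8.1 + 9.5 = 17.6
m = 5.8/17.6 = 0.3295

m = 0.3295


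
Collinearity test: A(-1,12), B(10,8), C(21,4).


-1*(8-4) + 10*(4-12) + 21*(12-8)
= -4 - 80 + 84 = 0

Yes, collinear (determinant = 0)


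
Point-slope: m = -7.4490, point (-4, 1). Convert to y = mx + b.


y - 1 = -7.4490(x + 4)
y = -7.4490x + 1 + 7.4490*(-4)
y = -7.4490x - 28.7960

y = -7.4490x - 28.7960


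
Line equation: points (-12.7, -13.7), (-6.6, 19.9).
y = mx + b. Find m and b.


m = (33.6)/(6.1) = 5.5082
b = y1 - m*x1 = -13.7 - (33.6*(-12.7))/(6.1) = -13.7 + 69.9541 = 56.2541

y = 5.5082x + 56.2541


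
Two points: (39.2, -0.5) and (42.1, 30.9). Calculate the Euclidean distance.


dx = 42.1 - 39.2 = 2.9
dy = 30.9 + 0.5 = 31.4
d = sqrt(8.41 + 985.96) = sqrt(994.37) = 31.5336

31.5336


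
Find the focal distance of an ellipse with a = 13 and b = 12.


c^2 = 13^2 - 12^2 = 169 - 144 = 25
c = sqrt(25) = 5.0000

c = 5.0000


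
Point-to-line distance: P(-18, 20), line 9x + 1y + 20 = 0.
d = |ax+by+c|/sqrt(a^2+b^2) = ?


|9*(-18) + 1*20 + 20| = |-122| = 122
sqrt(81 + 1) = sqrt(82) = 9.0554
d = 122/sqrt(82) = 13.4726

13.4726


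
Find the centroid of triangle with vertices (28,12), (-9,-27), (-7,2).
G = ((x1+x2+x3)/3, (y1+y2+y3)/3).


Gx = (28- 9- 7)/3 = 12/3 = 4.0000
Gy = (12- 27+2)/3 = -13/3 = -4.3333

G = (4.0000, -4.3333)


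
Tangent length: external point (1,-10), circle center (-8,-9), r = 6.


d = sqrt((1+ 8)^2 + (-10+ 9)^2) = sqrt(81+1) = 9.0554
L = sqrt(82.0000 - 36) = sqrt(46.0000) = 6.7823

6.7823


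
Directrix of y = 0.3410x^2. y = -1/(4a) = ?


a = 0.3410
1/(4a) = 0.7331
directrix: y = -0.7331 = -0.7331

y = -0.7331


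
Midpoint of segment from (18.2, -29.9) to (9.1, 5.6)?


Mx = (18.2 + 9.1)/2 = 27.3/2 = 13.6500
My = (-29.9 + 5.6)/2 = -24.3/2 = -12.1500

(13.6500, -12.1500)


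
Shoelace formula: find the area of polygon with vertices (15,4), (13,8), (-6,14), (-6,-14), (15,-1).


sum(xi*y_{i+1}) = 15*8 + 13*14 - 6*(-14) - 6*(-1) + 15*4 = 452
sum(yi*x_{i+1}) = 4*13 + 8*(-6) + 14*(-6) - 14*15 - 1*15 = -305
Area = |452 + 305|/2 = 757/2 = 378.5000

378.5000 sq units


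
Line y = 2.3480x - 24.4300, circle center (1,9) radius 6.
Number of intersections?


Substitute y = 2.3480x - 24.4300: (x-1)^2 + (2.3480x- 24.4300-9)^2 = 36
Expand to Ax^2 + Bx + C = 0, where b-k = -33.43
A = 1+m^2 = 6.513104
B = 2(m(b-k) - h) = 2(2.3480*(-33.43) - 1) = -158.98728
C = h^2 + (b-k)^2 - r^2 = 1 + 1117.5649 - 36 = 1082.5649
disc = B^2-4AC = 25276.9552 - 28203.4311 = -2926.4759
disc < 0

0 intersection points


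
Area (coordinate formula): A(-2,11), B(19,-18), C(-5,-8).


-2*(-18+ 8) = 20
19*(-8-11) = -361
-5*(11+ 18) = -145
sum = -486
Area = |-486|/2 = 243.0000

243.0000 sq units


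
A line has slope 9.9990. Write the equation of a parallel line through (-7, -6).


Parallel lines have equal slopes.
m2 = 9.9990
b2 = -6 - 9.9990*(-7) = 63.9930

y = 9.9990x + 63.9930


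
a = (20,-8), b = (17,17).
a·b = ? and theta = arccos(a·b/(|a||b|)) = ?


a·b = 20*17 - 8*17 = 340 - 136 = 204
|a| = sqrt(400+64) = 21.5407
|b| = sqrt(289+289) = 24.0416
cos(theta) = 204/(sqrt(464)*sqrt(578)) = 204/sqrt(268192) = 0.393919
theta = arccos(204/sqrt(268192)) = 66.8014 degrees

a·b = 204, theta = 66.8014 deg


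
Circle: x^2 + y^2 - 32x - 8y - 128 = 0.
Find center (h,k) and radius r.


h = -D/2 = 32/2 = 16
k = -E/2 = 8/2 = 4
r^2 = h^2 + k^2 - F = 256 + 16 + 128 = 400
r = 20

Center (16, 4), radius = 20


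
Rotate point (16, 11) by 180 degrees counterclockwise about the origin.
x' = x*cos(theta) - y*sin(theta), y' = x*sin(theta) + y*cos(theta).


cos(180) = -1, sin(180) = 0
x' = 16*(-1) - 11*0 = -16
y' = 16*0 + 11*(-1) = -11

(-16, -11)


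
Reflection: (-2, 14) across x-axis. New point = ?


Reflection rule for x-axis: (x, -y)
(-2, 14) -> (-2, -14)

(-2, -14)


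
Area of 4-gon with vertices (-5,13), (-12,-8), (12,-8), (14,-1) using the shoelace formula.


sum(xi*y_{i+1}) = -5*(-8) - 12*(-8) + 12*(-1) + 14*13 = 306
sum(yi*x_{i+1}) = 13*(-12) - 8*12 - 8*14 - 1*(-5) = -359
Area = |306 + 359|/2 = 665/2 = 332.5000

332.5000 sq units


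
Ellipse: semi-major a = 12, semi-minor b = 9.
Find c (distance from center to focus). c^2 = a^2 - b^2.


c^2 = 12^2 - 9^2 = 144 - 81 = 63
c = sqrt(63) = 7.9373

c = 7.9373


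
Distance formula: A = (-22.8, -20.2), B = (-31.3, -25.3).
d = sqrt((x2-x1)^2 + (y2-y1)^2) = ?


dx = -31.3 + 22.8 = -8.5
dy = -25.3 + 20.2 = -5.1
d = sqrt(72.25 + 26.01) = sqrt(98.26) = 9.9126

9.9126


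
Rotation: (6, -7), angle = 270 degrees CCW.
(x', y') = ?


cos(270) = 0, sin(270) = -1
x' = 6*0 + 7*(-1) = -7
y' = 6*(-1) - 7*0 = -6

(-7, -6)


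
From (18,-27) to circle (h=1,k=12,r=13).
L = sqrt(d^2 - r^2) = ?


d = sqrt((18-1)^2 + (-27-12)^2) = sqrt(289+1521) = 42.5441
L = sqrt(1810.0000 - 169) = sqrt(1641.0000) = 40.5093

40.5093


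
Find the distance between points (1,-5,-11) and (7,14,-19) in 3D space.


dx=6, dy=19, dz=-8
d = sqrt(36+361+64) = sqrt(461) = 21.4709

21.4709


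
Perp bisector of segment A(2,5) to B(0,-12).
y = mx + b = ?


Midpoint = (1, -3.5)
Slope of AB = dy/dx = -17/(-2) = 8.5000
Perp slope = -dx/dy = -2/17 = -0.1176
b = My - (perp slope)*Mx = -3.5 + (-2*1)/(-17) = -3.5 + 0.1176 = -3.3824

y = -0.1176x - 3.3824


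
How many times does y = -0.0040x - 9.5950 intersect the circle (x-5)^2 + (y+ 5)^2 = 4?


Substitute y = -0.0040x - 9.5950: (x-5)^2 + (-0.0040x- 9.5950+ 5)^2 = 4
Expand to Ax^2 + Bx + C = 0, where b-k = -4.595
A = 1+m^2 = 1.000016
B = 2(m(b-k) - h) = 2(-0.0040*(-4.595) - 5) = -9.96324
C = h^2 + (b-k)^2 - r^2 = 25 + 21.114025 - 4 = 42.114025
disc = B^2-4AC = 99.2662 - 168.4588 = -69.1926
disc < 0

0 intersection points


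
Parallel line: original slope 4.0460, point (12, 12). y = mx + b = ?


Parallel lines have equal slopes.
m2 = 4.0460
b2 = 12 - 4.0460*12 = -36.5520

y = 4.0460x - 36.5520


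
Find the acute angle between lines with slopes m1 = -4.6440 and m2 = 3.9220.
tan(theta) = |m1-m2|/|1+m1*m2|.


m1-m2 = -8.566
1+m1*m2 = -17.213768
tan(theta) = |-8.566/(-17.213768)| = 0.497625
theta = arctan(|-8.566/(-17.213768)|) = 26.4561 degrees (acute angle)

26.4561 degrees


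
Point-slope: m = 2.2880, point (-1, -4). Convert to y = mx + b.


y + 4 = 2.2880(x + 1)
y = 2.2880x - 4 - 2.2880*(-1)
y = 2.2880x - 1.7120

y = 2.2880x - 1.7120


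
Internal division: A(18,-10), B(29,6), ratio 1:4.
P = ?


Px = (1*29 + 4*18)/5 = 101/5 = 20.2000
Py = (1*6 + 4*(-10))/5 = -34/5 = -6.8000

P = (20.2000, -6.8000)


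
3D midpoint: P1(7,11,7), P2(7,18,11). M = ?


Mx = (7+7)/2 = 7.0000
My = (11+18)/2 = 14.5000
Mz = (7+11)/2 = 9.0000

M = (7.0000, 14.5000, 9.0000)


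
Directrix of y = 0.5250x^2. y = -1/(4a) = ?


a = 0.5250
1/(4a) = 0.4762
directrix: y = -0.4762 = -0.4762

y = -0.4762


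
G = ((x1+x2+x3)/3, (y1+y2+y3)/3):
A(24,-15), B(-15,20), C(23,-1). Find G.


Gx = (24- 15+23)/3 = 32/3 = 10.6667
Gy = (-15+20- 1)/3 = 4/3 = 1.3333

G = (10.6667, 1.3333)


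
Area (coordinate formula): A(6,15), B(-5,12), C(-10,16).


6*(12-16) = -24
-5*(16-15) = -5
-10*(15-12) = -30
sum = -59
Area = |-59|/2 = 29.5000

29.5000 sq units


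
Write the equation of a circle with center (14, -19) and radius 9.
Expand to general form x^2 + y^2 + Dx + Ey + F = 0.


(x-14)^2 + (y+ 19)^2 = 9^2
D = -2h = -28, E = -2k = 38
F = h^2+k^2-r^2 = 196+361-81 = 476

x^2 + y^2 - 28x + 38y + 476 = 0


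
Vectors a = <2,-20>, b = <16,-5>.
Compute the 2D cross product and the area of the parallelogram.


cross = 2*(-5) + 20*16 = -10 + 320 = 310
Parallelogram area = |310| = 310

cross = 310, parallelogram area = 310


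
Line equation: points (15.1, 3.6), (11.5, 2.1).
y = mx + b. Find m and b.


m = (-1.5)/(-3.6) = 0.4167
b = y1 - m*x1 = 3.6 - (-1.5*15.1)/(-3.6) = 3.6 - 6.2917 = -2.6917

y = 0.4167x - 2.6917


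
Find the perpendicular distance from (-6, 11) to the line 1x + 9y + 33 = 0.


|1*(-6) + 9*11 + 33| = |126| = 126
sqrt(1 + 81) = sqrt(82) = 9.0554
d = 126/sqrt(82) = 13.9144

13.9144


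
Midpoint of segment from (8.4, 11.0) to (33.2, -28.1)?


Mx = (8.4 + 33.2)/2 = 41.6/2 = 20.8000
My = (11.0 - 28.1)/2 = -17.1/2 = -8.5500

(20.8000, -8.5500)


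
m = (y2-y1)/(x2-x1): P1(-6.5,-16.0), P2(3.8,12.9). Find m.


dy = 12.9 + 16.0 = 28.9
dx = 3.8 + 6.5 = 10.3
m = 28.9/10.3 = 2.8058

m = 2.8058


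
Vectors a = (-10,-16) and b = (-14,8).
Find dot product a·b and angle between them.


a·b = -10*(-14) - 16*8 = 140 - 128 = 12
|a| = sqrt(100+256) = 18.8680
|b| = sqrt(196+64) = 16.1245
cos(theta) = 12/(sqrt(356)*sqrt(260)) = 12/sqrt(92560) = 0.039443
theta = arccos(12/sqrt(92560)) = 87.7395 degrees

a·b = 12, theta = 87.7395 deg


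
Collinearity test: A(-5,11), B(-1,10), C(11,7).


-5*(10-7) - 1*(7-11) + 11*(11-10)
= -15 + 4 + 11 = 0

Yes, collinear (determinant = 0)


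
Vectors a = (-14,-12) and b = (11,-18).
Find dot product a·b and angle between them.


a·b = -14*11 - 12*(-18) = -154 + 216 = 62
|a| = sqrt(196+144) = 18.4391
|b| = sqrt(121+324) = 21.0950
cos(theta) = 62/(sqrt(340)*sqrt(445)) = 62/sqrt(151300) = 0.159394
theta = arccos(62/sqrt(151300)) = 80.8283 degrees

a·b = 62, theta = 80.8283 deg


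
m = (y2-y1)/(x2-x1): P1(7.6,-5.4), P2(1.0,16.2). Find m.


dy = 16.2 + 5.4 = 21.6
dx = 1.0 - 7.6 = -6.6
m = 21.6/(-6.6) = -3.2727

m = -3.2727


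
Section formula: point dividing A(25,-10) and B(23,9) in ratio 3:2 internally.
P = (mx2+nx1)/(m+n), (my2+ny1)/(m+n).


Px = (3*23 + 2*25)/5 = 119/5 = 23.8000
Py = (3*9 + 2*(-10))/5 = 7/5 = 1.4000

P = (23.8000, 1.4000)


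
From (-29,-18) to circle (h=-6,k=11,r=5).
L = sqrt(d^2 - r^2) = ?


d = sqrt((-29+ 6)^2 + (-18-11)^2) = sqrt(529+841) = 37.0135
L = sqrt(1370.0000 - 25) = sqrt(1345.0000) = 36.6742

36.6742


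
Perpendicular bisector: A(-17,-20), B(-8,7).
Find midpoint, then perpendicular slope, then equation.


Midpoint = (-12.5, -6.5)
Slope of AB = dy/dx = 27/9 = 3.0000
Perp slope = -dx/dy = -9/27 = -0.3333
b = My - (perp slope)*Mx = -6.5 + (9*(-12.5))/27 = -6.5 - 4.1667 = -10.6667

y = -0.3333x - 10.6667


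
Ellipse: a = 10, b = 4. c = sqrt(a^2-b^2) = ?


c^2 = 10^2 - 4^2 = 100 - 16 = 84
c = sqrt(84) = 9.1652

c = 9.1652


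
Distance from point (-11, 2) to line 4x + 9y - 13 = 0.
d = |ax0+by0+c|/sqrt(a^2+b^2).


|4*(-11) + 9*2 - 13| = |-39| = 39
sqrt(16 + 81) = sqrt(97) = 9.8489
d = 39/sqrt(97) = 3.9599

3.9599


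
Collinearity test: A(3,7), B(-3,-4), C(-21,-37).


3*(-4+ 37) - 3*(-37-7) - 21*(7+ 4)
= 99 + 132 - 231 = 0

Yes, collinear (determinant = 0)


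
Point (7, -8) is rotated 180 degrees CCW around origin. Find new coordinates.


cos(180) = -1, sin(180) = 0
x' = 7*(-1) + 8*0 = -7
y' = 7*0 - 8*(-1) = 8

(-7, 8)


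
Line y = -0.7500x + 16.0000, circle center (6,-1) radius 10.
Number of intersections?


Substitute y = -0.7500x + 16.0000: (x-6)^2 + (-0.7500x+16.0000+ 1)^2 = 100
Expand to Ax^2 + Bx + C = 0, where b-k = 17
A = 1+m^2 = 1.5625
B = 2(m(b-k) - h) = 2(-0.7500*17 - 6) = -37.5
C = h^2 + (b-k)^2 - r^2 = 36 + 289 - 100 = 225
disc = B^2-4AC = 1406.2500 - 1406.2500 = 0
disc = 0

1 intersection point (tangent)


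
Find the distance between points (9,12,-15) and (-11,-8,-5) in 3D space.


dx=-20, dy=-20, dz=10
d = sqrt(400+400+100) = sqrt(900) = 30.0000

30.0000


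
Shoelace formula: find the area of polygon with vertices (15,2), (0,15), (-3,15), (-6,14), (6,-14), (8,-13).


sum(xi*y_{i+1}) = 15*15 + 0*15 - 3*14 - 6*(-14) + 6*(-13) + 8*2 = 205
sum(yi*x_{i+1}) = 2*0 + 15*(-3) + 15*(-6) + 14*6 - 14*8 - 13*15 = -358
Area = |205 + 358|/2 = 563/2 = 281.5000

281.5000 sq units


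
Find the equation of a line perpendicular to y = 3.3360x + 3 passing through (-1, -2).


Perpendicular slope = -1/m1 = -1/3.3360 = -0.2998
b2 = y0 - m2*x0 = -2 - 1/3.3360 = -2 - 0.2998 = -2.2998

y = -0.2998x - 2.2998


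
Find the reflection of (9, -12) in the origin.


Reflection rule for origin: (-x, -y)
(9, -12) -> (-9, 12)

(-9, 12)


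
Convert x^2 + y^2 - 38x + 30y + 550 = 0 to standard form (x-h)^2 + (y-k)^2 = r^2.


h = -D/2 = 38/2 = 19
k = -E/2 = -30/2 = -15
r^2 = h^2 + k^2 - F = 361 + 225 - 550 = 36
r = 6

Center (19, -15), radius = 6


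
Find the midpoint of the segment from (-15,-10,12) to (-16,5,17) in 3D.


Mx = (-15- 16)/2 = -15.5000
My = (-10+5)/2 = -2.5000
Mz = (12+17)/2 = 14.5000

M = (-15.5000, -2.5000, 14.5000)


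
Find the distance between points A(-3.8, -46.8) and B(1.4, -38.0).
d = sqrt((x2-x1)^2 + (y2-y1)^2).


dx = 1.4 + 3.8 = 5.2
dy = -38.0 + 46.8 = 8.8
d = sqrt(27.04 + 77.44) = sqrt(104.48) = 10.2215

10.2215


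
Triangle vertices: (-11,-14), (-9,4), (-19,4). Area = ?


-11*(4-4) = 0
-9*(4+ 14) = -162
-19*(-14-4) = 342
sum = 180
Area = |180|/2 = 90.0000

90.0000 sq units


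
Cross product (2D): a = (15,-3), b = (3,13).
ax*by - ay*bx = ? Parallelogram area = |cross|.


cross = 15*13 + 3*3 = 195 + 9 = 204
Parallelogram area = |204| = 204

cross = 204, parallelogram area = 204


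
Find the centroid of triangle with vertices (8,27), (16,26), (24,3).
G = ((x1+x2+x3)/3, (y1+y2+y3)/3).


Gx = (8+16+24)/3 = 48/3 = 16.0000
Gy = (27+26+3)/3 = 56/3 = 18.6667

G = (16.0000, 18.6667)


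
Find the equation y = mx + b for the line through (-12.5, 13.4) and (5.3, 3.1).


m = (-10.3)/(17.8) = -0.5787
b = y1 - m*x1 = 13.4 - (-10.3*(-12.5))/(17.8) = 13.4 - 7.2331 = 6.1669

y = -0.5787x + 6.1669


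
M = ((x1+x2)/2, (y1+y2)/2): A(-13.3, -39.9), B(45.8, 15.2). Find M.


Mx = (-13.3 + 45.8)/2 = 32.5/2 = 16.2500
My = (-39.9 + 15.2)/2 = -24.7/2 = -12.3500

(16.2500, -12.3500)


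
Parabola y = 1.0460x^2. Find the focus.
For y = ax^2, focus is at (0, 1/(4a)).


a = 1.0460
4a = 4.1840
focus = (0, 1/4.1840) = (0, 0.2390)

Focus = (0, 0.2390)


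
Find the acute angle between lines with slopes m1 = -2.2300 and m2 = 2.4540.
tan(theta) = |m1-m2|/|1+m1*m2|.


m1-m2 = -4.684
1+m1*m2 = -4.47242
tan(theta) = |-4.684/(-4.47242)| = 1.047308
theta = arctan(|-4.684/(-4.47242)|) = 46.3237 degrees (acute angle)

46.3237 degrees


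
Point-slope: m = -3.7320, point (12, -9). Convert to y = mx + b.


y + 9 = -3.7320(x - 12)
y = -3.7320x - 9 + 3.7320*12
y = -3.7320x + 35.7840

y = -3.7320x + 35.7840


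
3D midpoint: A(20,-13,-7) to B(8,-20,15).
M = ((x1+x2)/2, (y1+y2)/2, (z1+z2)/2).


Mx = (20+8)/2 = 14.0000
My = (-13- 20)/2 = -16.5000
Mz = (-7+15)/2 = 4.0000

M = (14.0000, -16.5000, 4.0000)


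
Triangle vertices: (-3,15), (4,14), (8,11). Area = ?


-3*(14-11) = -9
4*(11-15) = -16
8*(15-14) = 8
sum = -17
Area = |-17|/2 = 8.5000

8.5000 sq units


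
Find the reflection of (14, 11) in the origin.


Reflection rule for origin: (-x, -y)
(14, 11) -> (-14, -11)

(-14, -11)


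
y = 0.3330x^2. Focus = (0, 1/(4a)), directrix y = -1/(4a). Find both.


a = 0.3330
1/(4a) = 0.7508
Focus = (0, 0.7508)
Directrix: y = -0.7508

Focus = (0, 0.7508), Directrix: y = -0.7508


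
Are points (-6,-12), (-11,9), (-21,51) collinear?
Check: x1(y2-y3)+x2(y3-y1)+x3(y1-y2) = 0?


-6*(9-51) - 11*(51+ 12) - 21*(-12-9)
= 252 - 693 + 441 = 0

Yes, collinear (determinant = 0)


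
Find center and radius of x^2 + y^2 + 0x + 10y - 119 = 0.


h = -D/2 = 0/2 = 0
k = -E/2 = -10/2 = -5
r^2 = h^2 + k^2 - F = 0 + 25 + 119 = 144
r = 12

Center (0, -5), radius = 12


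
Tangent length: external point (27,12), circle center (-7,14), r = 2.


d = sqrt((27+ 7)^2 + (12-14)^2) = sqrt(1156+4) = 34.0588
L = sqrt(1160.0000 - 4) = sqrt(1156.0000) = 34.0000

34.0000


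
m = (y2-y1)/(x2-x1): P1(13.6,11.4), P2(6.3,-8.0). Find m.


dy = -8.0 - 11.4 = -19.4
dx = 6.3 - 13.6 = -7.3
m = -19.4/(-7.3) = 2.6575

m = 2.6575


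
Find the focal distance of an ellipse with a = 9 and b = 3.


c^2 = 9^2 - 3^2 = 81 - 9 = 72
c = sqrt(72) = 8.4853

c = 8.4853


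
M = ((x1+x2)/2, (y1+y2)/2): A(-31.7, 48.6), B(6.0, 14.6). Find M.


Mx = (-31.7 + 6.0)/2 = -25.7/2 = -12.8500
My = (48.6 + 14.6)/2 = 63.2/2 = 31.6000

(-12.8500, 31.6000)


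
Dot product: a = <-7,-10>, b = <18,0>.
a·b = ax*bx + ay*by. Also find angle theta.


a·b = -7*18 - 10*0 = -126 + 0 = -126
|a| = sqrt(49+100) = 12.2066
|b| = sqrt(324+0) = 18.0000
cos(theta) = -126/(sqrt(149)*sqrt(324)) = -126/sqrt(48276) = -0.573462
theta = arccos(-126/sqrt(48276)) = 124.9920 degrees

a·b = -126, theta = 124.9920 deg


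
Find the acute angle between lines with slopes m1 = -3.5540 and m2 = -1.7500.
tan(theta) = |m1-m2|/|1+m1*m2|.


m1-m2 = -1.804
1+m1*m2 = 7.2195
tan(theta) = |-1.804/7.2195| = 0.249879
theta = arctan(|-1.804/7.2195|) = 14.0297 degrees (acute angle)

14.0297 degrees


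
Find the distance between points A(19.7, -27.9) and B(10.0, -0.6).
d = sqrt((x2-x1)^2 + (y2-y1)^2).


dx = 10.0 - 19.7 = -9.7
dy = -0.6 + 27.9 = 27.3
d = sqrt(94.09 + 745.29) = sqrt(839.38) = 28.9721

28.9721


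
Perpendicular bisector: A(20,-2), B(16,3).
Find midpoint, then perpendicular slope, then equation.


Midpoint = (18, 0.5)
Slope of AB = dy/dx = 5/(-4) = -1.2500
Perp slope = -dx/dy = 4/5 = 0.8000
b = My - (perp slope)*Mx = 0.5 + (-4*18)/5 = 0.5 - 14.4000 = -13.9000

y = 0.8000x - 13.9000


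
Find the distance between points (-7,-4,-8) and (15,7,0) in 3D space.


dx=22, dy=11, dz=8
d = sqrt(484+121+64) = sqrt(669) = 25.8650

25.8650


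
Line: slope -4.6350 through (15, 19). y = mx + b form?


y - 19 = -4.6350(x - 15)
y = -4.6350x + 19 + 4.6350*15
y = -4.6350x + 88.5250

y = -4.6350x + 88.5250


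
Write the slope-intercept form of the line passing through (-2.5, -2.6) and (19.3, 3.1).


m = (5.7)/(21.8) = 0.2615
b = y1 - m*x1 = -2.6 - (5.7*(-2.5))/(21.8) = -2.6 + 0.6537 = -1.9463

y = 0.2615x - 1.9463


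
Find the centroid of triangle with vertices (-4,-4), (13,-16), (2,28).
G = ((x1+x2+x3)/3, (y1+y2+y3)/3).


Gx = (-4+13+2)/3 = 11/3 = 3.6667
Gy = (-4- 16+28)/3 = 8/3 = 2.6667

G = (3.6667, 2.6667)


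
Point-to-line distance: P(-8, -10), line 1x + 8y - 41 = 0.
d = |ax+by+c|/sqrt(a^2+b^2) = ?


|1*(-8) + 8*(-10) - 41| = |-129| = 129
sqrt(1 + 64) = sqrt(65) = 8.0623
d = 129/sqrt(65) = 16.0005

16.0005


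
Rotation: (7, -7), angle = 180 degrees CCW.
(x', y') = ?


cos(180) = -1, sin(180) = 0
x' = 7*(-1) + 7*0 = -7
y' = 7*0 - 7*(-1) = 7

(-7, 7)


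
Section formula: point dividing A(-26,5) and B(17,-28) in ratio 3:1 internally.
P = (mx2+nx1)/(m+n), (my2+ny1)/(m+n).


Px = (3*17 + 1*(-26))/4 = 25/4 = 6.2500
Py = (3*(-28) + 1*5)/4 = -79/4 = -19.7500

P = (6.2500, -19.7500)


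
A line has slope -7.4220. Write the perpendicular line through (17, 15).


Perpendicular slope = -1/m1 = -1/(-7.4220) = 0.1347
b2 = y0 - m2*x0 = 15 + 17/(-7.4220) = 15 - 2.2905 = 12.7095

y = 0.1347x + 12.7095


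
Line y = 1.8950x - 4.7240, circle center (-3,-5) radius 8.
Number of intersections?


Substitute y = 1.8950x - 4.7240: (x+ 3)^2 + (1.8950x- 4.7240+ 5)^2 = 64
Expand to Ax^2 + Bx + C = 0, where b-k = 0.276
A = 1+m^2 = 4.591025
B = 2(m(b-k) - h) = 2(1.8950*0.276 + 3) = 7.04604
C = h^2 + (b-k)^2 - r^2 = 9 + 0.076176 - 64 = -54.923824
disc = B^2-4AC = 49.6467 + 1008.6266 = 1058.2733
disc > 0

2 intersection points


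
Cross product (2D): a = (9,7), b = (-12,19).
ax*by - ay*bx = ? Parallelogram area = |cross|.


cross = 9*19 - 7*(-12) = 171 + 84 = 255
Parallelogram area = |255| = 255

cross = 255, parallelogram area = 255


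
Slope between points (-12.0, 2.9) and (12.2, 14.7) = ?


dy = 14.7 - 2.9 = 11.8
dx = 12.2 + 12.0 = 24.2
m = 11.8/24.2 = 0.4876

m = 0.4876


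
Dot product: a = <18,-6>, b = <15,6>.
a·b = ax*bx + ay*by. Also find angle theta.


a·b = 18*15 - 6*6 = 270 - 36 = 234
|a| = sqrt(324+36) = 18.9737
|b| = sqrt(225+36) = 16.1555
cos(theta) = 234/(sqrt(360)*sqrt(261)) = 234/sqrt(93960) = 0.763386
theta = arccos(234/sqrt(93960)) = 40.2364 degrees

a·b = 234, theta = 40.2364 deg


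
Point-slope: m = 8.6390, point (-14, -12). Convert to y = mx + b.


y + 12 = 8.6390(x + 14)
y = 8.6390x - 12 - 8.6390*(-14)
y = 8.6390x + 108.9460

y = 8.6390x + 108.9460


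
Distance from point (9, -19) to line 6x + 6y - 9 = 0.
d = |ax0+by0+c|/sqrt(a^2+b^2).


|6*9 + 6*(-19) - 9| = |-69| = 69
sqrt(36 + 36) = sqrt(72) = 8.4853
d = 69/sqrt(72) = 8.1317

8.1317


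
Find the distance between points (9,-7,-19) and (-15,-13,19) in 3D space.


dx=-24, dy=-6, dz=38
d = sqrt(576+36+1444) = sqrt(2056) = 45.3431

45.3431


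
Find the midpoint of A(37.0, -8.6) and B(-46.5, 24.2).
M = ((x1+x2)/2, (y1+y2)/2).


Mx = (37.0 - 46.5)/2 = -9.5/2 = -4.7500
My = (-8.6 + 24.2)/2 = 15.6/2 = 7.8000

(-4.7500, 7.8000)


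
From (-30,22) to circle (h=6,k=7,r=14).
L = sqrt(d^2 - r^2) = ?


d = sqrt((-30-6)^2 + (22-7)^2) = sqrt(1296+225) = 39.0000
L = sqrt(1521.0000 - 196) = sqrt(1325.0000) = 36.4005

36.4005


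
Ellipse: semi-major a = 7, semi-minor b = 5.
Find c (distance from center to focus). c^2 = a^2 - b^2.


c^2 = 7^2 - 5^2 = 49 - 25 = 24
c = sqrt(24) = 4.8990

c = 4.8990


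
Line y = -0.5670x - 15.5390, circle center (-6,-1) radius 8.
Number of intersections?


Substitute y = -0.5670x - 15.5390: (x+ 6)^2 + (-0.5670x- 15.5390+ 1)^2 = 64
Expand to Ax^2 + Bx + C = 0, where b-k = -14.539
A = 1+m^2 = 1.321489
B = 2(m(b-k) - h) = 2(-0.5670*(-14.539) + 6) = 28.487226
C = h^2 + (b-k)^2 - r^2 = 36 + 211.382521 - 64 = 183.382521
disc = B^2-4AC = 811.5220 - 969.3519 = -157.8299
disc < 0

0 intersection points


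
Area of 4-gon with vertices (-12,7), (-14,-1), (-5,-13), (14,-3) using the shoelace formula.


sum(xi*y_{i+1}) = -12*(-1) - 14*(-13) - 5*(-3) + 14*7 = 307
sum(yi*x_{i+1}) = 7*(-14) - 1*(-5) - 13*14 - 3*(-12) = -239
Area = |307 + 239|/2 = 546/2 = 273.0000

273.0000 sq units


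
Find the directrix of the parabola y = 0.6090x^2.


a = 0.6090
1/(4a) = 0.4105
directrix: y = -0.4105 = -0.4105

y = -0.4105


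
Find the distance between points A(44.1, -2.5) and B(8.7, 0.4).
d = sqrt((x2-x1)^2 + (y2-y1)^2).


dx = 8.7 - 44.1 = -35.4
dy = 0.4 + 2.5 = 2.9
d = sqrt(1253.16 + 8.41) = sqrt(1261.57) = 35.5186

35.5186


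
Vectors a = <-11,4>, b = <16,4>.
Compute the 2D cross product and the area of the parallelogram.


cross = -11*4 - 4*16 = -44 - 64 = -108
Parallelogram area = |-108| = 108

cross = -108, parallelogram area = 108


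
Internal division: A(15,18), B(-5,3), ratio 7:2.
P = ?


Px = (7*(-5) + 2*15)/9 = -5/9 = -0.5556
Py = (7*3 + 2*18)/9 = 57/9 = 6.3333

P = (-0.5556, 6.3333)


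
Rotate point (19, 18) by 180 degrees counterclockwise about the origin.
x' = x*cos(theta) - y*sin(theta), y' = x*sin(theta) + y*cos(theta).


cos(180) = -1, sin(180) = 0
x' = 19*(-1) - 18*0 = -19
y' = 19*0 + 18*(-1) = -18

(-19, -18)


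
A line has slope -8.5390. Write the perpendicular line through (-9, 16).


Perpendicular slope = -1/m1 = -1/(-8.5390) = 0.1171
b2 = y0 - m2*x0 = 16 - 9/(-8.5390) = 16 + 1.0540 = 17.0540

y = 0.1171x + 17.0540


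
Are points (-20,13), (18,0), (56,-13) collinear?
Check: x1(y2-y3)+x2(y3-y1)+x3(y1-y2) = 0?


-20*(0+ 13) + 18*(-13-13) + 56*(13-0)
= -260 - 468 + 728 = 0

Yes, collinear (determinant = 0)


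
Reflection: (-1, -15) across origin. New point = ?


Reflection rule for origin: (-x, -y)
(-1, -15) -> (1, 15)

(1, 15)


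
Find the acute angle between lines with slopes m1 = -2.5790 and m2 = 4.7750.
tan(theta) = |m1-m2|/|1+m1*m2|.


m1-m2 = -7.354
1+m1*m2 = -11.314725
tan(theta) = |-7.354/(-11.314725)| = 0.649950
theta = arctan(|-7.354/(-11.314725)|) = 33.0218 degrees (acute angle)

33.0218 degrees


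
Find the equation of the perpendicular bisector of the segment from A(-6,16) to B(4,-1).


Midpoint = (-1, 7.5)
Slope of AB = dy/dx = -17/10 = -1.7000
Perp slope = -dx/dy = 10/17 = 0.5882
b = My - (perp slope)*Mx = 7.5 + (10*(-1))/(-17) = 7.5 + 0.5882 = 8.0882

y = 0.5882x + 8.0882


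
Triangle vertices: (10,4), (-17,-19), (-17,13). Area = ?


10*(-19-13) = -320
-17*(13-4) = -153
-17*(4+ 19) = -391
sum = -864
Area = |-864|/2 = 432.0000

432.0000 sq units


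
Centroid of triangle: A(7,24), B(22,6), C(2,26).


Gx = (7+22+2)/3 = 31/3 = 10.3333
Gy = (24+6+26)/3 = 56/3 = 18.6667

G = (10.3333, 18.6667)


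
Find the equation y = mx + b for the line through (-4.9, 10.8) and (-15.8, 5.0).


m = (-5.8)/(-10.9) = 0.5321
b = y1 - m*x1 = 10.8 - (-5.8*(-4.9))/(-10.9) = 10.8 + 2.6073 = 13.4073

y = 0.5321x + 13.4073


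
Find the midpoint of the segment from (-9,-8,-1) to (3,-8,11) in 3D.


Mx = (-9+3)/2 = -3.0000
My = (-8- 8)/2 = -8.0000
Mz = (-1+11)/2 = 5.0000

M = (-3.0000, -8.0000, 5.0000)


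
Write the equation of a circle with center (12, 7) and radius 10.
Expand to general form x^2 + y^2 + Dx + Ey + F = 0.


(x-12)^2 + (y-7)^2 = 10^2
D = -2h = -24, E = -2k = -14
F = h^2+k^2-r^2 = 144+49-100 = 93

x^2 + y^2 - 24x - 14y + 93 = 0


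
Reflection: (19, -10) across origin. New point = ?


Reflection rule for origin: (-x, -y)
(19, -10) -> (-19, 10)

(-19, 10)


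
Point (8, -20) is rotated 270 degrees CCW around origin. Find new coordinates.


cos(270) = 0, sin(270) = -1
x' = 8*0 + 20*(-1) = -20
y' = 8*(-1) - 20*0 = -8

(-20, -8)


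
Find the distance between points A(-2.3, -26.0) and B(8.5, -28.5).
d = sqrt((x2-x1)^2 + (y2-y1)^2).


dx = 8.5 + 2.3 = 10.8
dy = -28.5 + 26.0 = -2.5
d = sqrt(116.64 + 6.25) = sqrt(122.89) = 11.0856

11.0856


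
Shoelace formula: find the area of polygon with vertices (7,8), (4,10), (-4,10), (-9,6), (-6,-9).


sum(xi*y_{i+1}) = 7*10 + 4*10 - 4*6 - 9*(-9) - 6*8 = 119
sum(yi*x_{i+1}) = 8*4 + 10*(-4) + 10*(-9) + 6*(-6) - 9*7 = -197
Area = |119 + 197|/2 = 316/2 = 158.0000

158.0000 sq units


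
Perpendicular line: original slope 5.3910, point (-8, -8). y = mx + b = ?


Perpendicular slope = -1/m1 = -1/5.3910 = -0.1855
b2 = y0 - m2*x0 = -8 - 8/5.3910 = -8 - 1.4840 = -9.4840

y = -0.1855x - 9.4840
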